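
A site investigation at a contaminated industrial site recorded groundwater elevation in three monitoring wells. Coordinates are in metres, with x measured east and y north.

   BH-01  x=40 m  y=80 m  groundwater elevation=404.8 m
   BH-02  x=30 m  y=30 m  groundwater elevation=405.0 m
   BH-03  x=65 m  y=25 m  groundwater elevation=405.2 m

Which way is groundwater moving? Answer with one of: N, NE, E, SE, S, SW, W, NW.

NW

With h = a·x + b·y + c and BH-01 as origin, the differences give:
  (-10)·a + (-50)·b = +0.2
  25·a + (-55)·b = +0.4
Eliminate b (×(-55) and ×(-50), subtract): 1800·a = 9.00 → a = ∂h/∂x = +0.005000
Back-substitute: b = ∂h/∂y = -0.005000.
Flow = −∇h = (-0.005000 east, +0.005000 north), which points northwest.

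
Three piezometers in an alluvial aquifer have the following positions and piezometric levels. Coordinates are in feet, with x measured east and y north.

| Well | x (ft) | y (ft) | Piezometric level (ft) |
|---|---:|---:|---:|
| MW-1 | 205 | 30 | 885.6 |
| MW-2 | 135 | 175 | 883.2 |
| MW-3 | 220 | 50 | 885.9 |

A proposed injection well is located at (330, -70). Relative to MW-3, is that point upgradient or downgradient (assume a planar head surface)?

With h = a·x + b·y + c and MW-1 as origin, the differences give:
  (-70)·a + 145·b = -2.4
  15·a + 20·b = +0.3
Eliminate b (×20 and ×145, subtract): -3575·a = -91.50 → a = ∂h/∂x = +0.02559
Back-substitute: b = ∂h/∂y = -0.004196.
Head at (330, -70) = 885.6 + (+0.02559)·(125) + (-0.004196)·(-100) = 889.22 ft.
That is higher than the 885.9 ft at MW-3, so the point is upgradient.

upgradient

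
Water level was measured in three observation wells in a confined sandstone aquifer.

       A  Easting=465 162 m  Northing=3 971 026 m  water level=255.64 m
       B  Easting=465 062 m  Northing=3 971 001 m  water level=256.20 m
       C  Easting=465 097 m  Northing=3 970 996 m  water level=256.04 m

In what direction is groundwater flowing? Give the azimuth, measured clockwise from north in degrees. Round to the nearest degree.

With h = a·x + b·y + c and A as origin, the differences give:
  (-100)·a + (-25)·b = +0.56
  (-65)·a + (-30)·b = +0.40
Eliminate b (×(-30) and ×(-25), subtract): 1375·a = -6.800 → a = ∂h/∂x = -0.004945
Back-substitute: b = ∂h/∂y = -0.002618.
Flow direction (−∇h) has components (+0.004945 E, +0.002618 N).
Azimuth = atan2(E, N) = atan2(+0.004945, +0.002618) = 62.1° ≈ 062°.

062°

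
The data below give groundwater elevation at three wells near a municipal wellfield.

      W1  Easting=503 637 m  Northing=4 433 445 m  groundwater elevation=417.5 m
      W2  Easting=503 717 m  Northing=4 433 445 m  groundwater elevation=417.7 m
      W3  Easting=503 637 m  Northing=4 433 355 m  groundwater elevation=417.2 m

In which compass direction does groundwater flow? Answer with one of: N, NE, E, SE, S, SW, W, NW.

∂h/∂x = (417.7 − 417.5) / (503717 − 503637) = +0.002500
∂h/∂y = (417.2 − 417.5) / (4433355 − 4433445) = +0.003333
Flow = −∇h = (-0.002500 east, -0.003333 north), which points southwest.

SW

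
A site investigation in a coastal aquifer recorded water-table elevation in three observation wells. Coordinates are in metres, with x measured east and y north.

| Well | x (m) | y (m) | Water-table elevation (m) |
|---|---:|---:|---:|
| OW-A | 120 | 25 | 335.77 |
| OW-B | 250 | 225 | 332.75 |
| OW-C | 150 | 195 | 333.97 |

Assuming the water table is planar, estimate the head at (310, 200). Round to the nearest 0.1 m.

332.4 m

Differences from OW-A: to OW-B (Δx, Δy, Δh) = (130, 200, -3.02); to OW-C = (30, 170, -1.80).
Solve a·Δx + b·Δy = Δh: det = 130·170 − 30·200 = 16100.
∂h/∂x = [(-3.02)·170 − (-1.80)·200] / 16100 = -0.009528
∂h/∂y = [130·(-1.80) − 30·(-3.02)] / 16100 = -0.008907
h(310, 200) = 335.77 + (-0.009528)·(190) + (-0.008907)·(175) = 335.77 -1.810 -1.559 = 332.401 m.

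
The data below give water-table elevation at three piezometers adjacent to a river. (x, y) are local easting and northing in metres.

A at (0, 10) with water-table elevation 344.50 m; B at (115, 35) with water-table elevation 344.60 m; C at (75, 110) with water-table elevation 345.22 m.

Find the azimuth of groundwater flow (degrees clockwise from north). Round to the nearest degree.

174°

Taking A as reference: B−A = (115, 25, +0.10); C−A = (75, 100, +0.72).
Determinant of the coordinate differences = 115·100 − 75·25 = 9625.
∂h/∂x = [(+0.10)·100 − (+0.72)·25] / 9625 = -0.0008312
∂h/∂y = [115·(+0.72) − 75·(+0.10)] / 9625 = +0.007823
Flow direction (−∇h) has components (+0.0008312 E, -0.007823 N).
Azimuth = atan2(E, N) = atan2(+0.0008312, -0.007823) = 173.9° ≈ 174°.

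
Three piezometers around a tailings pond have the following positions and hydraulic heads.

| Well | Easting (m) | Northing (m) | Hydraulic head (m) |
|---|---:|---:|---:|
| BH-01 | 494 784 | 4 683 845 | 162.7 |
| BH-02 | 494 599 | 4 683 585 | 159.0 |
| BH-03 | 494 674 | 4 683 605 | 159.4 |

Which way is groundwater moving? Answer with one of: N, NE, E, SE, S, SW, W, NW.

With h = a·x + b·y + c and BH-01 as origin, the differences give:
  (-185)·a + (-260)·b = -3.7
  (-110)·a + (-240)·b = -3.3
Eliminate b (×(-240) and ×(-260), subtract): 15800·a = 30.00 → a = ∂h/∂x = +0.001899
Back-substitute: b = ∂h/∂y = +0.01288.
Flow = −∇h = (-0.001899 east, -0.01288 north), which points south.

S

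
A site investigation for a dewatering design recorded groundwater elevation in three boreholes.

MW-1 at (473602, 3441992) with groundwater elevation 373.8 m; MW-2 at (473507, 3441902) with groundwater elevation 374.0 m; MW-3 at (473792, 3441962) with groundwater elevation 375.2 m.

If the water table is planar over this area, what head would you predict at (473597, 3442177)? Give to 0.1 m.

Differences from MW-1: to MW-2 (Δx, Δy, Δh) = (-95, -90, +0.2); to MW-3 = (190, -30, +1.4).
Solve a·Δx + b·Δy = Δh: det = (-95)·(-30) − 190·(-90) = 19950.
∂h/∂x = [(+0.2)·(-30) − (+1.4)·(-90)] / 19950 = +0.006015
∂h/∂y = [(-95)·(+1.4) − 190·(+0.2)] / 19950 = -0.008571
h(473597, 3442177) = 373.8 + (+0.006015)·(-5) + (-0.008571)·(185) = 373.8 -0.030 -1.586 = 372.184 m.

372.2 m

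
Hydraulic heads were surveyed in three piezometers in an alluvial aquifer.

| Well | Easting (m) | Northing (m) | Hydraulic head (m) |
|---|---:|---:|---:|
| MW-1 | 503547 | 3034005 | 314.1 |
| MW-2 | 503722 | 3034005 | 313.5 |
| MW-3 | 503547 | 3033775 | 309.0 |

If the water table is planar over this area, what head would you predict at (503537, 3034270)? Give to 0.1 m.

∂h/∂x = (313.5 − 314.1) / (503722 − 503547) = -0.003429
∂h/∂y = (309.0 − 314.1) / (3033775 − 3034005) = +0.02217
h(503537, 3034270) = 314.1 + (-0.003429)·(-10) + (+0.02217)·(265) = 314.1 +0.034 +5.876 = 320.010 m.

320.0 m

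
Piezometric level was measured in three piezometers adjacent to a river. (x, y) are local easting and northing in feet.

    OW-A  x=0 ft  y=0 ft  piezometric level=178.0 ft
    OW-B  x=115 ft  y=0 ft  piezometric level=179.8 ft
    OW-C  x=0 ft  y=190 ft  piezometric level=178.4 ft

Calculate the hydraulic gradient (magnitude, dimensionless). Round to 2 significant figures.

∂h/∂x = (179.8 − 178.0) / (115 − 0) = +0.01565
∂h/∂y = (178.4 − 178.0) / (190 − 0) = +0.002105
|∇h| = √(0.01565² + 0.002105²) = 0.01579

0.016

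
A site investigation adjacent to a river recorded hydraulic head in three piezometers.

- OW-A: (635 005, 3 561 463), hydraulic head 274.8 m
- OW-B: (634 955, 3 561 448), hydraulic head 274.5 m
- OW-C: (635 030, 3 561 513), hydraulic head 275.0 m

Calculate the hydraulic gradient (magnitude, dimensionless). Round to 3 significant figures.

Differences from OW-A: to OW-B (Δx, Δy, Δh) = (-50, -15, -0.3); to OW-C = (25, 50, +0.2).
Determinant of the coordinate differences = (-50)·50 − 25·(-15) = -2125.
∂h/∂x = [(-0.3)·50 − (+0.2)·(-15)] / -2125 = +0.005647
∂h/∂y = [(-50)·(+0.2) − 25·(-0.3)] / -2125 = +0.001176
|∇h| = √(0.005647² + 0.001176²) = 0.005768

0.00577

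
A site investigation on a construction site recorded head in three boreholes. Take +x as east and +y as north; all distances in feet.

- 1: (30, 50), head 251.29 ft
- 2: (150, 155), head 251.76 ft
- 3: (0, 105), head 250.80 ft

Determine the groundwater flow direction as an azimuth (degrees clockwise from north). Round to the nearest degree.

With h = a·x + b·y + c and 1 as origin, the differences give:
  120·a + 105·b = +0.47
  (-30)·a + 55·b = -0.49
Eliminate b (×55 and ×105, subtract): 9750·a = 77.300 → a = ∂h/∂x = +0.007928
Back-substitute: b = ∂h/∂y = -0.004585.
Flow direction (−∇h) has components (-0.007928 E, +0.004585 N).
Azimuth = atan2(E, N) = atan2(-0.007928, +0.004585) = 300.0° ≈ 300°.

300°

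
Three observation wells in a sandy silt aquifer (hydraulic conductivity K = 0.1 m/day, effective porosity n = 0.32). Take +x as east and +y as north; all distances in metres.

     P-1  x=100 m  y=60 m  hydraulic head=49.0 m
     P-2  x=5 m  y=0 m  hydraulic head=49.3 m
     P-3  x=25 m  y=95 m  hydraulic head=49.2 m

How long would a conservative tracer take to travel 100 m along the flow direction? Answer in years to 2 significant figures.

Taking P-1 as reference: P-2−P-1 = (-95, -60, +0.3); P-3−P-1 = (-75, 35, +0.2).
Solve a·Δx + b·Δy = Δh: det = (-95)·35 − (-75)·(-60) = -7825.
∂h/∂x = [(+0.3)·35 − (+0.2)·(-60)] / -7825 = -0.002875
∂h/∂y = [(-95)·(+0.2) − (-75)·(+0.3)] / -7825 = -0.0004473
|∇h| = √(-0.002875² + -0.0004473²) = 0.00291
Seepage velocity v = K·i/n = 0.1 × 0.00291 / 0.32 = 0.0009094 m/day.
t = 100 / 0.0009094 = 1.1e+05 days = 301 years.

300 years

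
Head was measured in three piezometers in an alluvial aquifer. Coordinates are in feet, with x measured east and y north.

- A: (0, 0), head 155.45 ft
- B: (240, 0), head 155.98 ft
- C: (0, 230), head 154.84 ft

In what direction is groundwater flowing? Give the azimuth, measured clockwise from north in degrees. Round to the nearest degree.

320°

∂h/∂x = (155.98 − 155.45) / (240 − 0) = +0.002208
∂h/∂y = (154.84 − 155.45) / (230 − 0) = -0.002652
Flow direction (−∇h) has components (-0.002208 E, +0.002652 N).
Azimuth = atan2(E, N) = atan2(-0.002208, +0.002652) = 320.2° ≈ 320°.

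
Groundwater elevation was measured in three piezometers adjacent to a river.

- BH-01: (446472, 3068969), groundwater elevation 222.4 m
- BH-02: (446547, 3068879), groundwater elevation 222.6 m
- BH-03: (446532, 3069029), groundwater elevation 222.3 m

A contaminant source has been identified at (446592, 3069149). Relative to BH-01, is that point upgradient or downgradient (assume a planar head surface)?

downgradient

With h = a·x + b·y + c and BH-01 as origin, the differences give:
  75·a + (-90)·b = +0.2
  60·a + 60·b = -0.1
Eliminate b (×60 and ×(-90), subtract): 9900·a = 3.00 → a = ∂h/∂x = +0.0003030
Back-substitute: b = ∂h/∂y = -0.001970.
Head at (446592, 3069149) = 222.4 + (+0.0003030)·(120) + (-0.001970)·(180) = 222.08 m.
That is lower than the 222.4 m at BH-01, so the point is downgradient.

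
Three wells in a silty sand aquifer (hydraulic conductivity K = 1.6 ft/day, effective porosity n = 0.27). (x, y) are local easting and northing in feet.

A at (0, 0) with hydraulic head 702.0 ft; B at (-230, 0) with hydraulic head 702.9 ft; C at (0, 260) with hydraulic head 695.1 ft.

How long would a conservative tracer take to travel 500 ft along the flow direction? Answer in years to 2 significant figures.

8.6 years

∂h/∂x = (702.9 − 702.0) / (-230 − 0) = -0.003913
∂h/∂y = (695.1 − 702.0) / (260 − 0) = -0.02654
|∇h| = √(-0.003913² + -0.02654²) = 0.02683
Seepage velocity v = K·i/n = 1.6 × 0.02683 / 0.27 = 0.159 ft/day.
t = 500 / 0.159 = 3145 days = 8.61 years.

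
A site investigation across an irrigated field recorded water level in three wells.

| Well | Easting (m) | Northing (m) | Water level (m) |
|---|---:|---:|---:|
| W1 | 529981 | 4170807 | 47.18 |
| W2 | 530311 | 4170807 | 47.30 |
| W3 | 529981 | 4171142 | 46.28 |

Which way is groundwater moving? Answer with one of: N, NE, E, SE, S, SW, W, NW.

N

∂h/∂x = (47.30 − 47.18) / (530311 − 529981) = +0.0003636
∂h/∂y = (46.28 − 47.18) / (4171142 − 4170807) = -0.002687
Flow = −∇h = (-0.0003636 east, +0.002687 north), which points north.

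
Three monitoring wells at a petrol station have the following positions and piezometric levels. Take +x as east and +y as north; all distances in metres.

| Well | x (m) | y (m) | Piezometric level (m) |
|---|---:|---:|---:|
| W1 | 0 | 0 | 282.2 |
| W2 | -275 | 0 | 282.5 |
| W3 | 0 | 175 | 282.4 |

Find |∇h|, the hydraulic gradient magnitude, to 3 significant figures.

∂h/∂x = (282.5 − 282.2) / (-275 − 0) = -0.001091
∂h/∂y = (282.4 − 282.2) / (175 − 0) = +0.001143
|∇h| = √(-0.001091² + 0.001143²) = 0.00158

0.00158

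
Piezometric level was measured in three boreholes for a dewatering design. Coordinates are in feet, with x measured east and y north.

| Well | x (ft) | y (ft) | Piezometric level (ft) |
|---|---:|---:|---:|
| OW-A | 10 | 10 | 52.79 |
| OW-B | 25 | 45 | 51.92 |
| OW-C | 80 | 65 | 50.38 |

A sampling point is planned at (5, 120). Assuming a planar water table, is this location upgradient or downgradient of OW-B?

downgradient

With h = a·x + b·y + c and OW-A as origin, the differences give:
  15·a + 35·b = -0.87
  70·a + 55·b = -2.41
Eliminate b (×55 and ×35, subtract): -1625·a = 36.500 → a = ∂h/∂x = -0.02246
Back-substitute: b = ∂h/∂y = -0.01523.
Head at (5, 120) = 52.79 + (-0.02246)·(-5) + (-0.01523)·(110) = 51.23 ft.
That is lower than the 51.92 ft at OW-B, so the point is downgradient.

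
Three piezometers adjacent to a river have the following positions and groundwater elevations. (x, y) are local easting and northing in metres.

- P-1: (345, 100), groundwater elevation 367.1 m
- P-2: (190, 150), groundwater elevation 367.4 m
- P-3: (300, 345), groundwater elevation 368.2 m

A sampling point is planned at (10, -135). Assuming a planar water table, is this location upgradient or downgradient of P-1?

downgradient

With h = a·x + b·y + c and P-1 as origin, the differences give:
  (-155)·a + 50·b = +0.3
  (-45)·a + 245·b = +1.1
Eliminate b (×245 and ×50, subtract): -35725·a = 18.50 → a = ∂h/∂x = -0.0005178
Back-substitute: b = ∂h/∂y = +0.004395.
Head at (10, -135) = 367.1 + (-0.0005178)·(-335) + (+0.004395)·(-235) = 366.24 m.
That is lower than the 367.1 m at P-1, so the point is downgradient.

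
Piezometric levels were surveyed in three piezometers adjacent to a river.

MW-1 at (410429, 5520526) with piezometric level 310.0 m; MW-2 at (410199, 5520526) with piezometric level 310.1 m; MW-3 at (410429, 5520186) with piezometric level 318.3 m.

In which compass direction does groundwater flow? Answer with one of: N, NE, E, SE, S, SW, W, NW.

∂h/∂x = (310.1 − 310.0) / (410199 − 410429) = -0.0004348
∂h/∂y = (318.3 − 310.0) / (5520186 − 5520526) = -0.02441
Flow = −∇h = (+0.0004348 east, +0.02441 north), which points north.

N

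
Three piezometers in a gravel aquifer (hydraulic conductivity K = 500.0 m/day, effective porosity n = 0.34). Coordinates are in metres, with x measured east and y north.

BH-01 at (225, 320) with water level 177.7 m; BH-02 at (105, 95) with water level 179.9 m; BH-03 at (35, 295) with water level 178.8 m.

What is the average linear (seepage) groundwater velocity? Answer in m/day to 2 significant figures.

Three-point gradient (reference BH-01): Δ to BH-02 = (-120, -225, +2.2), Δ to BH-03 = (-190, -25, +1.1).
∂h/∂x = -0.004843, ∂h/∂y = -0.007195 (det = -39750).
|∇h| = √(-0.004843² + -0.007195²) = 0.008673
Seepage velocity v = K·i/n = 500.0 × 0.008673 / 0.34 = 12.75 m/day.

13 m/day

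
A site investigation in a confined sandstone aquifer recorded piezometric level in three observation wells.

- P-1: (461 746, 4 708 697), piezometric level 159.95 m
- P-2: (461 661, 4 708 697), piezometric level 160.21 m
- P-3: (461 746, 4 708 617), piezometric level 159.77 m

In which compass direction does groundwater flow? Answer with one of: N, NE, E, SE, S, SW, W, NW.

∂h/∂x = (160.21 − 159.95) / (461661 − 461746) = -0.003059
∂h/∂y = (159.77 − 159.95) / (4708617 − 4708697) = +0.002250
Flow = −∇h = (+0.003059 east, -0.002250 north), which points southeast.

SE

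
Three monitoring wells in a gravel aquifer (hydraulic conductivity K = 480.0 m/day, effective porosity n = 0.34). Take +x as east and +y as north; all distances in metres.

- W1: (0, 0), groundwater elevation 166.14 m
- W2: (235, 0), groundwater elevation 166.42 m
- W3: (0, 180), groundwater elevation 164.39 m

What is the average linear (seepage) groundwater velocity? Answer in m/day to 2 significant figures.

∂h/∂x = (166.42 − 166.14) / (235 − 0) = +0.001191
∂h/∂y = (164.39 − 166.14) / (180 − 0) = -0.009722
|∇h| = √(0.001191² + -0.009722²) = 0.009795
Seepage velocity v = K·i/n = 480.0 × 0.009795 / 0.34 = 13.83 m/day.

14 m/day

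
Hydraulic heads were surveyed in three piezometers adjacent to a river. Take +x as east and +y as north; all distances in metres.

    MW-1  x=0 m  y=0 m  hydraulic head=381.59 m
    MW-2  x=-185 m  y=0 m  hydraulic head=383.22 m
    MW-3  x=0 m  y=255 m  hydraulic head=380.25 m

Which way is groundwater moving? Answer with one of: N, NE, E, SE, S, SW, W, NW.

NE

∂h/∂x = (383.22 − 381.59) / (-185 − 0) = -0.008811
∂h/∂y = (380.25 − 381.59) / (255 − 0) = -0.005255
Flow = −∇h = (+0.008811 east, +0.005255 north), which points northeast.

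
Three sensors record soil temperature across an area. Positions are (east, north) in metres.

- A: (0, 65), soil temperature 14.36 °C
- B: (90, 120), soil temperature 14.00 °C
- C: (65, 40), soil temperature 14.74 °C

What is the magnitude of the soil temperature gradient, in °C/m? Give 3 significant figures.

0.0101 °C/m

With T = a·x + b·y + c and A as origin, the differences give:
  90·a + 55·b = -0.36
  65·a + (-25)·b = +0.38
Eliminate b (×(-25) and ×55, subtract): -5825·a = -11.900 → a = ∂T/∂x = +0.002043
Back-substitute: b = ∂T/∂y = -0.009888.
|∇f| = √(0.002043² + -0.009888²) = 0.0101 °C/m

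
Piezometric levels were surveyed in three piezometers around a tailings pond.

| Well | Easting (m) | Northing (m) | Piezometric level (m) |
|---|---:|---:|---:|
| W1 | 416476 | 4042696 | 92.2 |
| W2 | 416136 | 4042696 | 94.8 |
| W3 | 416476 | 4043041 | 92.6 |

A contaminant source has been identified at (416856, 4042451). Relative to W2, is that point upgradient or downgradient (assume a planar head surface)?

∂h/∂x = (94.8 − 92.2) / (416136 − 416476) = -0.007647
∂h/∂y = (92.6 − 92.2) / (4043041 − 4042696) = +0.001159
Head at (416856, 4042451) = 92.2 + (-0.007647)·(380) + (+0.001159)·(-245) = 89.01 m.
That is lower than the 94.8 m at W2, so the point is downgradient.

downgradient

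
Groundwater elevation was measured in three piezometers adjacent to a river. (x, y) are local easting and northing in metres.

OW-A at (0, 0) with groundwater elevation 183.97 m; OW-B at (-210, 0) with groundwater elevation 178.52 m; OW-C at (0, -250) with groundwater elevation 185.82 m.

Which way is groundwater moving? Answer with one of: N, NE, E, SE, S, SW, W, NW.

W

∂h/∂x = (178.52 − 183.97) / (-210 − 0) = +0.02595
∂h/∂y = (185.82 − 183.97) / (-250 − 0) = -0.007400
Flow = −∇h = (-0.02595 east, +0.007400 north), which points west.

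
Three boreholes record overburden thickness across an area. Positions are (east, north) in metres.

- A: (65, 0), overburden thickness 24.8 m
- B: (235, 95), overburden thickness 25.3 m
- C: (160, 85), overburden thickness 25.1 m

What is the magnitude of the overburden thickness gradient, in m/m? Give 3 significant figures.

0.00266 m/m

Taking A as reference: B−A = (170, 95, +0.5); C−A = (95, 85, +0.3).
Determinant of the coordinate differences = 170·85 − 95·95 = 5425.
∂d/∂x = [(+0.5)·85 − (+0.3)·95] / 5425 = +0.002581
∂d/∂y = [170·(+0.3) − 95·(+0.5)] / 5425 = +0.0006452
|∇f| = √(0.002581² + 0.0006452²) = 0.00266 m/m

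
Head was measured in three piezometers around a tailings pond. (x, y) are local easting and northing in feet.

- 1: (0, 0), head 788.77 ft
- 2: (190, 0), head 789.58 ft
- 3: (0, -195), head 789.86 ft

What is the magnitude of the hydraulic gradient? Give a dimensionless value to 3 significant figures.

∂h/∂x = (789.58 − 788.77) / (190 − 0) = +0.004263
∂h/∂y = (789.86 − 788.77) / (-195 − 0) = -0.005590
|∇h| = √(0.004263² + -0.005590²) = 0.00703

0.00703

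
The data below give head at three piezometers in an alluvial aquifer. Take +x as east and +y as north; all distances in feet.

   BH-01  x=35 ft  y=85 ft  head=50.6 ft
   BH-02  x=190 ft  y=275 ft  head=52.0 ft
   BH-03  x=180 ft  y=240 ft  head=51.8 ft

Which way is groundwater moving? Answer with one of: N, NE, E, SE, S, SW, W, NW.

SW

Differences from BH-01: to BH-02 (Δx, Δy, Δh) = (155, 190, +1.4); to BH-03 = (145, 155, +1.2).
Determinant of the coordinate differences = 155·155 − 145·190 = -3525.
∂h/∂x = [(+1.4)·155 − (+1.2)·190] / -3525 = +0.003121
∂h/∂y = [155·(+1.2) − 145·(+1.4)] / -3525 = +0.004823
Flow = −∇h = (-0.003121 east, -0.004823 north), which points southwest.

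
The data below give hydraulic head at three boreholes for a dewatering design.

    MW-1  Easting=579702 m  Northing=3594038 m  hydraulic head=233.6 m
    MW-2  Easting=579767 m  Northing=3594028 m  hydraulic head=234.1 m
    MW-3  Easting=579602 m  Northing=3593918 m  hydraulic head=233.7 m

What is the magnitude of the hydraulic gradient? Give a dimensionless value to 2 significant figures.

0.0093

With h = a·x + b·y + c and MW-1 as origin, the differences give:
  65·a + (-10)·b = +0.5
  (-100)·a + (-120)·b = +0.1
Eliminate b (×(-120) and ×(-10), subtract): -8800·a = -59.00 → a = ∂h/∂x = +0.006705
Back-substitute: b = ∂h/∂y = -0.006420.
|∇h| = √(0.006705² + -0.006420²) = 0.009283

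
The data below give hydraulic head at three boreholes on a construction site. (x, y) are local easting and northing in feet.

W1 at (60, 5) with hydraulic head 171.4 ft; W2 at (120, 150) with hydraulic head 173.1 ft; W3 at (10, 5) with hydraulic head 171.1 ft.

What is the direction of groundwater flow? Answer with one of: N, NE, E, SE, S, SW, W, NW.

Differences from W1: to W2 (Δx, Δy, Δh) = (60, 145, +1.7); to W3 = (-50, 0, -0.3).
Determinant of the coordinate differences = 60·0 − (-50)·145 = 7250.
∂h/∂x = [(+1.7)·0 − (-0.3)·145] / 7250 = +0.006000
∂h/∂y = [60·(-0.3) − (-50)·(+1.7)] / 7250 = +0.009241
Flow = −∇h = (-0.006000 east, -0.009241 north), which points southwest.

SW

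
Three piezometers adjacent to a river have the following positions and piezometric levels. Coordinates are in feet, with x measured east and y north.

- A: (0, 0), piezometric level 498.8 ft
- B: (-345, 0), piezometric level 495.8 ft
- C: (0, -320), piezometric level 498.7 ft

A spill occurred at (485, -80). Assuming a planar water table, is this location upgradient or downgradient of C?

upgradient

∂h/∂x = (495.8 − 498.8) / (-345 − 0) = +0.008696
∂h/∂y = (498.7 − 498.8) / (-320 − 0) = +0.0003125
Head at (485, -80) = 498.8 + (+0.008696)·(485) + (+0.0003125)·(-80) = 502.99 ft.
That is higher than the 498.7 ft at C, so the point is upgradient.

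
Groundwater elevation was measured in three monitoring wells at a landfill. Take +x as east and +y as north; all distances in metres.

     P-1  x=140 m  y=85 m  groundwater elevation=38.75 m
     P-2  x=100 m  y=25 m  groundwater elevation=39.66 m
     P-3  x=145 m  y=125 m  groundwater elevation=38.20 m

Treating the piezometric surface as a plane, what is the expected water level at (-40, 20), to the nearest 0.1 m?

Taking P-1 as reference: P-2−P-1 = (-40, -60, +0.91); P-3−P-1 = (5, 40, -0.55).
Determinant of the coordinate differences = (-40)·40 − 5·(-60) = -1300.
∂h/∂x = [(+0.91)·40 − (-0.55)·(-60)] / -1300 = -0.002615
∂h/∂y = [(-40)·(-0.55) − 5·(+0.91)] / -1300 = -0.01342
h(-40, 20) = 38.75 + (-0.002615)·(-180) + (-0.01342)·(-65) = 38.75 +0.471 +0.872 = 40.093 m.

40.1 m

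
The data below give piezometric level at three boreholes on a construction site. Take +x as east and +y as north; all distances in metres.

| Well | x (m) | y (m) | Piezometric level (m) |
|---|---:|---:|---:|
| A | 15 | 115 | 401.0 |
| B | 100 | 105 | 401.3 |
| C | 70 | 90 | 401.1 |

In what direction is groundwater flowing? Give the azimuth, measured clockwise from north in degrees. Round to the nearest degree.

219°

Differences from A: to B (Δx, Δy, Δh) = (85, -10, +0.3); to C = (55, -25, +0.1).
Determinant of the coordinate differences = 85·(-25) − 55·(-10) = -1575.
∂h/∂x = [(+0.3)·(-25) − (+0.1)·(-10)] / -1575 = +0.004127
∂h/∂y = [85·(+0.1) − 55·(+0.3)] / -1575 = +0.005079
Flow direction (−∇h) has components (-0.004127 E, -0.005079 N).
Azimuth = atan2(E, N) = atan2(-0.004127, -0.005079) = 219.1° ≈ 219°.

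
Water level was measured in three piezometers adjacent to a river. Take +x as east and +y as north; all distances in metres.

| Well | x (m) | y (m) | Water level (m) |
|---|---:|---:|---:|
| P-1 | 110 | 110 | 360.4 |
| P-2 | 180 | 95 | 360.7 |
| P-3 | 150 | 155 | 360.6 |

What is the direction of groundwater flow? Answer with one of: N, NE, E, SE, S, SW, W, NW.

With h = a·x + b·y + c and P-1 as origin, the differences give:
  70·a + (-15)·b = +0.3
  40·a + 45·b = +0.2
Eliminate b (×45 and ×(-15), subtract): 3750·a = 16.50 → a = ∂h/∂x = +0.004400
Back-substitute: b = ∂h/∂y = +0.0005333.
Flow = −∇h = (-0.004400 east, -0.0005333 north), which points west.

W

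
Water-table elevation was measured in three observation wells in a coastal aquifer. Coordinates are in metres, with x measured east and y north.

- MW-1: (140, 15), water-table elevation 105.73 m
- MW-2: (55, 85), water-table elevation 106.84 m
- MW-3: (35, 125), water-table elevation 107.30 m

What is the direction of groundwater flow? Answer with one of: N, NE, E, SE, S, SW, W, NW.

SE

Taking MW-1 as reference: MW-2−MW-1 = (-85, 70, +1.11); MW-3−MW-1 = (-105, 110, +1.57).
Determinant of the coordinate differences = (-85)·110 − (-105)·70 = -2000.
∂h/∂x = [(+1.11)·110 − (+1.57)·70] / -2000 = -0.006100
∂h/∂y = [(-85)·(+1.57) − (-105)·(+1.11)] / -2000 = +0.008450
Flow = −∇h = (+0.006100 east, -0.008450 north), which points southeast.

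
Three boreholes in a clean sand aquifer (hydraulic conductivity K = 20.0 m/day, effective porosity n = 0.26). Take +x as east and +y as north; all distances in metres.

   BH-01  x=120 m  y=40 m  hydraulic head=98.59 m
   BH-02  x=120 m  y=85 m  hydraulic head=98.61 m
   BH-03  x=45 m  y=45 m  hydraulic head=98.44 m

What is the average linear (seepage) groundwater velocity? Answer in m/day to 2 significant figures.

Taking BH-01 as reference: BH-02−BH-01 = (0, 45, +0.02); BH-03−BH-01 = (-75, 5, -0.15).
Determinant of the coordinate differences = 0·5 − (-75)·45 = 3375.
∂h/∂x = [(+0.02)·5 − (-0.15)·45] / 3375 = +0.002030
∂h/∂y = [0·(-0.15) − (-75)·(+0.02)] / 3375 = +0.0004444
|∇h| = √(0.002030² + 0.0004444²) = 0.002078
Seepage velocity v = K·i/n = 20.0 × 0.002078 / 0.26 = 0.1598 m/day.

0.16 m/day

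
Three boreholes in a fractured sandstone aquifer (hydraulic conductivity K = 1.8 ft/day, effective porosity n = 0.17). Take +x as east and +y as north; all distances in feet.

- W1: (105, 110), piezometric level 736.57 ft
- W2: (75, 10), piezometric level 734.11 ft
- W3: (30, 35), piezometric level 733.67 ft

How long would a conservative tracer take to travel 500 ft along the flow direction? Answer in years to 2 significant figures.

4.7 years

With h = a·x + b·y + c and W1 as origin, the differences give:
  (-30)·a + (-100)·b = -2.46
  (-75)·a + (-75)·b = -2.90
Eliminate b (×(-75) and ×(-100), subtract): -5250·a = -105.500 → a = ∂h/∂x = +0.02010
Back-substitute: b = ∂h/∂y = +0.01857.
|∇h| = √(0.02010² + 0.01857²) = 0.02737
Seepage velocity v = K·i/n = 1.8 × 0.02737 / 0.17 = 0.2898 ft/day.
t = 500 / 0.2898 = 1725 days = 4.72 years.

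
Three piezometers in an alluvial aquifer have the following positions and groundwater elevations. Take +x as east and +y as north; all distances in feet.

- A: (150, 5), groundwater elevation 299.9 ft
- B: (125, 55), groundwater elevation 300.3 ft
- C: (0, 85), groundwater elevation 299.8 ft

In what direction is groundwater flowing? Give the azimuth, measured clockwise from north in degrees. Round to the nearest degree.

211°

Differences from A: to B (Δx, Δy, Δh) = (-25, 50, +0.4); to C = (-150, 80, -0.1).
Determinant of the coordinate differences = (-25)·80 − (-150)·50 = 5500.
∂h/∂x = [(+0.4)·80 − (-0.1)·50] / 5500 = +0.006727
∂h/∂y = [(-25)·(-0.1) − (-150)·(+0.4)] / 5500 = +0.01136
Flow direction (−∇h) has components (-0.006727 E, -0.01136 N).
Azimuth = atan2(E, N) = atan2(-0.006727, -0.01136) = 210.6° ≈ 211°.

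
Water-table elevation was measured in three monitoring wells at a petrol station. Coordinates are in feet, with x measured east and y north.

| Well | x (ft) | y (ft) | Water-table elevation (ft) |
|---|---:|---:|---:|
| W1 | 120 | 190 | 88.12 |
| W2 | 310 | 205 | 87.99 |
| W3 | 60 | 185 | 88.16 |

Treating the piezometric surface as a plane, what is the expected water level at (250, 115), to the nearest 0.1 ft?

87.7 ft

With h = a·x + b·y + c and W1 as origin, the differences give:
  190·a + 15·b = -0.13
  (-60)·a + (-5)·b = +0.04
Eliminate b (×(-5) and ×15, subtract): -50·a = 0.050 → a = ∂h/∂x = -0.001000
Back-substitute: b = ∂h/∂y = +0.004000.
h(250, 115) = 88.12 + (-0.001000)·(130) + (+0.004000)·(-75) = 88.12 -0.130 -0.300 = 87.690 ft.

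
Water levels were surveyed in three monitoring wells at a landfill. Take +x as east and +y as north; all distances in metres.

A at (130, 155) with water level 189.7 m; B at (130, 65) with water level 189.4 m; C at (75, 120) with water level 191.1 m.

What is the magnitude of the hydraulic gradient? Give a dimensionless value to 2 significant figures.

With h = a·x + b·y + c and A as origin, the differences give:
  0·a + (-90)·b = -0.3
  (-55)·a + (-35)·b = +1.4
Eliminate b (×(-35) and ×(-90), subtract): -4950·a = 136.50 → a = ∂h/∂x = -0.02758
Back-substitute: b = ∂h/∂y = +0.003333.
|∇h| = √(-0.02758² + 0.003333²) = 0.02778

0.028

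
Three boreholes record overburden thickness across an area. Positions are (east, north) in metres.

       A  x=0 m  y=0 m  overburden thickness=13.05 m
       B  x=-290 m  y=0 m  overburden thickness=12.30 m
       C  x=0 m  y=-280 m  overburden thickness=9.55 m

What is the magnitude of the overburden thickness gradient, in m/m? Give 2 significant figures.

∂d/∂x = (12.30 − 13.05) / (-290 − 0) = +0.002586
∂d/∂y = (9.55 − 13.05) / (-280 − 0) = +0.01250
|∇f| = √(0.002586² + 0.01250²) = 0.01276 m/m

0.013 m/m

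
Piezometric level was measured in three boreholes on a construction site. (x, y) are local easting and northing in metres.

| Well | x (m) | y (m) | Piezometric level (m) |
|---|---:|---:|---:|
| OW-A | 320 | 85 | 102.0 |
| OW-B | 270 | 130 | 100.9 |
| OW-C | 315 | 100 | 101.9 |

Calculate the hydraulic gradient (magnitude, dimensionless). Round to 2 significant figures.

Differences from OW-A: to OW-B (Δx, Δy, Δh) = (-50, 45, -1.1); to OW-C = (-5, 15, -0.1).
Solve a·Δx + b·Δy = Δh: det = (-50)·15 − (-5)·45 = -525.
∂h/∂x = [(-1.1)·15 − (-0.1)·45] / -525 = +0.02286
∂h/∂y = [(-50)·(-0.1) − (-5)·(-1.1)] / -525 = +0.0009524
|∇h| = √(0.02286² + 0.0009524²) = 0.02288

0.023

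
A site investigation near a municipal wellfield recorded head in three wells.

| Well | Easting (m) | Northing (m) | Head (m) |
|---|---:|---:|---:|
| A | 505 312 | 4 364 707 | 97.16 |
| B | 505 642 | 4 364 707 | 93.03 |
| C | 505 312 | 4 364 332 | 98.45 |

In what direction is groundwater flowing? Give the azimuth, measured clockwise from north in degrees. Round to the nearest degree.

∂h/∂x = (93.03 − 97.16) / (505642 − 505312) = -0.01252
∂h/∂y = (98.45 − 97.16) / (4364332 − 4364707) = -0.003440
Flow direction (−∇h) has components (+0.01252 E, +0.003440 N).
Azimuth = atan2(E, N) = atan2(+0.01252, +0.003440) = 74.6° ≈ 075°.

075°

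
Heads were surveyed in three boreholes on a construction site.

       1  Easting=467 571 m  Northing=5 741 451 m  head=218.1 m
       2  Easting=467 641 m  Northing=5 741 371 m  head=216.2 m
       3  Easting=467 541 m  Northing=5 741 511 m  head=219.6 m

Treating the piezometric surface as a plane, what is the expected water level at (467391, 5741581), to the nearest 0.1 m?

221.0 m

Three-point gradient (reference 1): Δ to 2 = (70, -80, -1.9), Δ to 3 = (-30, 60, +1.5).
∂h/∂x = +0.003333, ∂h/∂y = +0.02667 (det = 1800).
h(467391, 5741581) = 218.1 + (+0.003333)·(-180) + (+0.02667)·(130) = 218.1 -0.600 +3.467 = 220.967 m.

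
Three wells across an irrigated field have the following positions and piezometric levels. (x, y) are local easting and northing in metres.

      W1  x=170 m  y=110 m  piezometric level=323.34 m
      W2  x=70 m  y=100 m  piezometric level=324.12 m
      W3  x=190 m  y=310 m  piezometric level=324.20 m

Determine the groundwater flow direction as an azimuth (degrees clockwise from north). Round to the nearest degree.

Three-point gradient (reference W1): Δ to W2 = (-100, -10, +0.78), Δ to W3 = (20, 200, +0.86).
∂h/∂x = -0.008313, ∂h/∂y = +0.005131 (det = -19800).
Flow direction (−∇h) has components (+0.008313 E, -0.005131 N).
Azimuth = atan2(E, N) = atan2(+0.008313, -0.005131) = 121.7° ≈ 122°.

122°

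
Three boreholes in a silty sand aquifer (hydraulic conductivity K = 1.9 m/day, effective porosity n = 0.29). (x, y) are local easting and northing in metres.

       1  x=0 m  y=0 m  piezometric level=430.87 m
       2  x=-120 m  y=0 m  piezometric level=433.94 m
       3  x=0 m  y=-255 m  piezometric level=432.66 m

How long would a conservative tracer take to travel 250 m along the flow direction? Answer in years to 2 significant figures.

∂h/∂x = (433.94 − 430.87) / (-120 − 0) = -0.02558
∂h/∂y = (432.66 − 430.87) / (-255 − 0) = -0.007020
|∇h| = √(-0.02558² + -0.007020²) = 0.02653
Seepage velocity v = K·i/n = 1.9 × 0.02653 / 0.29 = 0.1738 m/day.
t = 250 / 0.1738 = 1438 days = 3.94 years.

3.9 years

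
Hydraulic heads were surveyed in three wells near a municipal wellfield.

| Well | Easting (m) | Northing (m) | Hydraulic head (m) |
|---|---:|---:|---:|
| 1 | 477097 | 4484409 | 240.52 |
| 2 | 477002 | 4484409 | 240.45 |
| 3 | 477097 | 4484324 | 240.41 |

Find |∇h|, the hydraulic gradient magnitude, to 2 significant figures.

0.0015

∂h/∂x = (240.45 − 240.52) / (477002 − 477097) = +0.0007368
∂h/∂y = (240.41 − 240.52) / (4484324 − 4484409) = +0.001294
|∇h| = √(0.0007368² + 0.001294²) = 0.001489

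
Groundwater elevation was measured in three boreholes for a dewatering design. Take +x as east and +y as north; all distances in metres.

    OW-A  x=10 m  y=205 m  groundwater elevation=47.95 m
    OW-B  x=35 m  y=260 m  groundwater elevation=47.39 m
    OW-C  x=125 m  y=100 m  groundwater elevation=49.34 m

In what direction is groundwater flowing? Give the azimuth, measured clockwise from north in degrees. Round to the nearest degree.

350°

With h = a·x + b·y + c and OW-A as origin, the differences give:
  25·a + 55·b = -0.56
  115·a + (-105)·b = +1.39
Eliminate b (×(-105) and ×55, subtract): -8950·a = -17.650 → a = ∂h/∂x = +0.001972
Back-substitute: b = ∂h/∂y = -0.01108.
Flow direction (−∇h) has components (-0.001972 E, +0.01108 N).
Azimuth = atan2(E, N) = atan2(-0.001972, +0.01108) = 349.9° ≈ 350°.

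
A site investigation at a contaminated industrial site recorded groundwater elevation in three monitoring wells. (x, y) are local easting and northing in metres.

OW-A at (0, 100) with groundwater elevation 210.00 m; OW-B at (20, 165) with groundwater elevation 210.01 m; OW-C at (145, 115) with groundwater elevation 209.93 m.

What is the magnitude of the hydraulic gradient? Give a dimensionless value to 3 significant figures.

Differences from OW-A: to OW-B (Δx, Δy, Δh) = (20, 65, +0.01); to OW-C = (145, 15, -0.07).
Solve a·Δx + b·Δy = Δh: det = 20·15 − 145·65 = -9125.
∂h/∂x = [(+0.01)·15 − (-0.07)·65] / -9125 = -0.0005151
∂h/∂y = [20·(-0.07) − 145·(+0.01)] / -9125 = +0.0003123
|∇h| = √(-0.0005151² + 0.0003123²) = 0.0006024

0.000602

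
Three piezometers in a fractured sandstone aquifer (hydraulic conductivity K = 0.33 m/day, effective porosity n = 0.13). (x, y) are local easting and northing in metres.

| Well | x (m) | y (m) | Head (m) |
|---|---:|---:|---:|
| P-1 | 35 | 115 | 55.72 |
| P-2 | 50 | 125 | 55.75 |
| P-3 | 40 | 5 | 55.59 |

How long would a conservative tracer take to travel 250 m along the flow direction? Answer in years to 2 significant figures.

160 years

With h = a·x + b·y + c and P-1 as origin, the differences give:
  15·a + 10·b = +0.03
  5·a + (-110)·b = -0.13
Eliminate b (×(-110) and ×10, subtract): -1700·a = -2.000 → a = ∂h/∂x = +0.001176
Back-substitute: b = ∂h/∂y = +0.001235.
|∇h| = √(0.001176² + 0.001235²) = 0.001705
Seepage velocity v = K·i/n = 0.33 × 0.001705 / 0.13 = 0.004328 m/day.
t = 250 / 0.004328 = 5.776e+04 days = 158 years.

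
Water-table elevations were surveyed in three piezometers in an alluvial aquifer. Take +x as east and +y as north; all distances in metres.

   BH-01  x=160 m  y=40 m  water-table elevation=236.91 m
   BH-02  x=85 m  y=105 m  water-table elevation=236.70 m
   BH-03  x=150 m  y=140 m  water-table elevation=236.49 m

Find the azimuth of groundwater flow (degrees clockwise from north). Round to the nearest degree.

Differences from BH-01: to BH-02 (Δx, Δy, Δh) = (-75, 65, -0.21); to BH-03 = (-10, 100, -0.42).
Solve a·Δx + b·Δy = Δh: det = (-75)·100 − (-10)·65 = -6850.
∂h/∂x = [(-0.21)·100 − (-0.42)·65] / -6850 = -0.0009197
∂h/∂y = [(-75)·(-0.42) − (-10)·(-0.21)] / -6850 = -0.004292
Flow direction (−∇h) has components (+0.0009197 E, +0.004292 N).
Azimuth = atan2(E, N) = atan2(+0.0009197, +0.004292) = 12.1° ≈ 012°.

012°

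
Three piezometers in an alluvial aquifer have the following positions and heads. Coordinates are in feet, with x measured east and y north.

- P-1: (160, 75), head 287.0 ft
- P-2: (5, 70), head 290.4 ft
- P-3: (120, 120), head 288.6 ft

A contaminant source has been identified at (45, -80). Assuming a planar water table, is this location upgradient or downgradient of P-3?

Taking P-1 as reference: P-2−P-1 = (-155, -5, +3.4); P-3−P-1 = (-40, 45, +1.6).
Solve a·Δx + b·Δy = Δh: det = (-155)·45 − (-40)·(-5) = -7175.
∂h/∂x = [(+3.4)·45 − (+1.6)·(-5)] / -7175 = -0.02244
∂h/∂y = [(-155)·(+1.6) − (-40)·(+3.4)] / -7175 = +0.01561
Head at (45, -80) = 287.0 + (-0.02244)·(-115) + (+0.01561)·(-155) = 287.16 ft.
That is lower than the 288.6 ft at P-3, so the point is downgradient.

downgradient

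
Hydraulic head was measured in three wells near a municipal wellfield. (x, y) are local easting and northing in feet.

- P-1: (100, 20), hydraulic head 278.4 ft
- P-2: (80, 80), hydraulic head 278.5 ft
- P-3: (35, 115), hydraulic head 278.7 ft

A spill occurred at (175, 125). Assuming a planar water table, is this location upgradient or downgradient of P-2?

With h = a·x + b·y + c and P-1 as origin, the differences give:
  (-20)·a + 60·b = +0.1
  (-65)·a + 95·b = +0.3
Eliminate b (×95 and ×60, subtract): 2000·a = -8.50 → a = ∂h/∂x = -0.004250
Back-substitute: b = ∂h/∂y = +0.0002500.
Head at (175, 125) = 278.4 + (-0.004250)·(75) + (+0.0002500)·(105) = 278.11 ft.
That is lower than the 278.5 ft at P-2, so the point is downgradient.

downgradient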